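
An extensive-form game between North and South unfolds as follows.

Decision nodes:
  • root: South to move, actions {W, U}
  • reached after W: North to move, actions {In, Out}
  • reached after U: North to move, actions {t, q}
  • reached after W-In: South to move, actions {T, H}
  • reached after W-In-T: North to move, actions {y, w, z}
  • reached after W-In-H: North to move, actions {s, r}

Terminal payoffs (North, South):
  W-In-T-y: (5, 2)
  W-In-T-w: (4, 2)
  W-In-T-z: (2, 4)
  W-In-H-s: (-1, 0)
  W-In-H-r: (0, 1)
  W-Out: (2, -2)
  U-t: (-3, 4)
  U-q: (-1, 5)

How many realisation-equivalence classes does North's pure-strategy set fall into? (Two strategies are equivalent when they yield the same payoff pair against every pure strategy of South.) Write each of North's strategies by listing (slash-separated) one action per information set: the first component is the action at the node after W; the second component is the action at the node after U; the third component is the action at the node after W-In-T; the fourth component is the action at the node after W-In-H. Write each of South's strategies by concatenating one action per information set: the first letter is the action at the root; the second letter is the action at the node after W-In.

14

North has 24 pure strategies: In/t/y/s, In/t/y/r, In/t/w/s, In/t/w/r, In/t/z/s, In/t/z/r, In/q/y/s, In/q/y/r, In/q/w/s, In/q/w/r, In/q/z/s, In/q/z/r, Out/t/y/s, Out/t/y/r, Out/t/w/s, Out/t/w/r, Out/t/z/s, Out/t/z/r, Out/q/y/s, Out/q/y/r, Out/q/w/s, Out/q/w/r, Out/q/z/s, Out/q/z/r. Columns: WT, WH, UT, UH.
{In/t/y/s} → row (5,2) (-1,0) (-3,4) (-3,4)
{In/t/y/r} → row (5,2) (0,1) (-3,4) (-3,4)
{In/t/w/s} → row (4,2) (-1,0) (-3,4) (-3,4)
{In/t/w/r} → row (4,2) (0,1) (-3,4) (-3,4)
{In/t/z/s} → row (2,4) (-1,0) (-3,4) (-3,4)
{In/t/z/r} → row (2,4) (0,1) (-3,4) (-3,4)
{In/q/y/s} → row (5,2) (-1,0) (-1,5) (-1,5)
{In/q/y/r} → row (5,2) (0,1) (-1,5) (-1,5)
{In/q/w/s} → row (4,2) (-1,0) (-1,5) (-1,5)
{In/q/w/r} → row (4,2) (0,1) (-1,5) (-1,5)
{In/q/z/s} → row (2,4) (-1,0) (-1,5) (-1,5)
{In/q/z/r} → row (2,4) (0,1) (-1,5) (-1,5)
{Out/t/y/s, Out/t/y/r, Out/t/w/s, Out/t/w/r, Out/t/z/s, Out/t/z/r} → row (2,-2) (2,-2) (-3,4) (-3,4)
{Out/q/y/s, Out/q/y/r, Out/q/w/s, Out/q/w/r, Out/q/z/s, Out/q/z/r} → row (2,-2) (2,-2) (-1,5) (-1,5)
That's 14 distinct rows out of 24 strategies.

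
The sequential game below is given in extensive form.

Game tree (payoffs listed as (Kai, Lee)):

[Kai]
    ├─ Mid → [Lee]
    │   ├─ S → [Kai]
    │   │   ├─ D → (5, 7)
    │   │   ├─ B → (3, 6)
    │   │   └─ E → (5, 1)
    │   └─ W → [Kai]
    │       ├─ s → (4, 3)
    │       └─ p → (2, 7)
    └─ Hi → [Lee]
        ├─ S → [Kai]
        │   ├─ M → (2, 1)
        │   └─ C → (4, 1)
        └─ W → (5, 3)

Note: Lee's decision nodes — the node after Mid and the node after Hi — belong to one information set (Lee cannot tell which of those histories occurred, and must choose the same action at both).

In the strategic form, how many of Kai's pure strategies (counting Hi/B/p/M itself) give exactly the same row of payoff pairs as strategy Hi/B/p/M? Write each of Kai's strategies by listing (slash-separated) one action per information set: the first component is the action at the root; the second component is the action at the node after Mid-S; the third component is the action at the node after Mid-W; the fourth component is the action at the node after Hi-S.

6

Row for Hi/B/p/M (columns S, W): (2,1) (5,3).
Under Hi/B/p/M, Kai's choice at the node after Mid-S and at the node after Mid-W can never be reached regardless of what Lee does, so varying those choices leaves every outcome unchanged.
Holding the reachable choices fixed and varying the unreachable ones freely already gives 3 × 2 = 6 equivalent strategies.
No other strategy reproduces this row, so those 6 are the full class: Hi/D/s/M, Hi/D/p/M, Hi/B/s/M, Hi/B/p/M, Hi/E/s/M, Hi/E/p/M.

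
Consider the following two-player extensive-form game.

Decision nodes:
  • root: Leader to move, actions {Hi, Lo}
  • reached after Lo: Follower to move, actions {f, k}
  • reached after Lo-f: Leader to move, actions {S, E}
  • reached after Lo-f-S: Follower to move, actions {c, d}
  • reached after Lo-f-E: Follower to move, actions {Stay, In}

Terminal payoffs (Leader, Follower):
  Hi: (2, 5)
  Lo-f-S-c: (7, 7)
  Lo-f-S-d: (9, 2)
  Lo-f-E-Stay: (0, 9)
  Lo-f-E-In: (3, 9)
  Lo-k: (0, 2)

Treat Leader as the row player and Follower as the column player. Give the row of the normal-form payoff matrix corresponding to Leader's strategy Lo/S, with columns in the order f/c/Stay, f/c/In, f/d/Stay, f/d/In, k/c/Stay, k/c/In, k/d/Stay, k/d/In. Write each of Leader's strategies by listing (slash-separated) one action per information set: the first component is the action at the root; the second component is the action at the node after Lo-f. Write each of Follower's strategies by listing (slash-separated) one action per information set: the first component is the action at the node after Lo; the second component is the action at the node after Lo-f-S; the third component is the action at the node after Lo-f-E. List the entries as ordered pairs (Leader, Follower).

vs f/c/Stay: Leader plays Lo → Follower plays f at [Lo] → Leader plays S at [Lo-f] → Follower plays c at [Lo-f-S] → (7, 7)
vs f/c/In: Leader plays Lo → Follower plays f at [Lo] → Leader plays S at [Lo-f] → Follower plays c at [Lo-f-S] → (7, 7)
vs f/d/Stay: Leader plays Lo → Follower plays f at [Lo] → Leader plays S at [Lo-f] → Follower plays d at [Lo-f-S] → (9, 2)
vs f/d/In: Leader plays Lo → Follower plays f at [Lo] → Leader plays S at [Lo-f] → Follower plays d at [Lo-f-S] → (9, 2)
vs k/c/Stay: Leader plays Lo → Follower plays k at [Lo] → (0, 2)
vs k/c/In: Leader plays Lo → Follower plays k at [Lo] → (0, 2)
vs k/d/Stay: Leader plays Lo → Follower plays k at [Lo] → (0, 2)
vs k/d/In: Leader plays Lo → Follower plays k at [Lo] → (0, 2)

(7,7) (7,7) (9,2) (9,2) (0,2) (0,2) (0,2) (0,2)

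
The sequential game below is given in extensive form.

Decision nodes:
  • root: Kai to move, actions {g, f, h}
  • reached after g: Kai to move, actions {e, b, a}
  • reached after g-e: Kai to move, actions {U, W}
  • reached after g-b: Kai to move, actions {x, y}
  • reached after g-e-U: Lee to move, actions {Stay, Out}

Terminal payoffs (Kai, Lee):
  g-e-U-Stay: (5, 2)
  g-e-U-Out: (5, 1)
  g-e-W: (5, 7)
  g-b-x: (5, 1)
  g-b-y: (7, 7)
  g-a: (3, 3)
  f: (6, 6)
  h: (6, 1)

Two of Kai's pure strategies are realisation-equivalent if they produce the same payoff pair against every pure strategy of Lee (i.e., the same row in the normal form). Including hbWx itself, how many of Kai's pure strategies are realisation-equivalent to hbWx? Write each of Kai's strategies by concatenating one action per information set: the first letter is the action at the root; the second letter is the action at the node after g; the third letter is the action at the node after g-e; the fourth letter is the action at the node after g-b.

12

Row for hbWx (columns Stay, Out): (6,1) (6,1).
Under hbWx, Kai's choice at the node after g and at the node after g-e and at the node after g-b can never be reached regardless of what Lee does, so varying those choices leaves every outcome unchanged.
Holding the reachable choices fixed and varying the unreachable ones freely already gives 3 × 2 × 2 = 12 equivalent strategies.
No other strategy reproduces this row, so those 12 are the full class: heUx, heUy, heWx, heWy, hbUx, hbUy, hbWx, hbWy, haUx, haUy, haWx, haWy.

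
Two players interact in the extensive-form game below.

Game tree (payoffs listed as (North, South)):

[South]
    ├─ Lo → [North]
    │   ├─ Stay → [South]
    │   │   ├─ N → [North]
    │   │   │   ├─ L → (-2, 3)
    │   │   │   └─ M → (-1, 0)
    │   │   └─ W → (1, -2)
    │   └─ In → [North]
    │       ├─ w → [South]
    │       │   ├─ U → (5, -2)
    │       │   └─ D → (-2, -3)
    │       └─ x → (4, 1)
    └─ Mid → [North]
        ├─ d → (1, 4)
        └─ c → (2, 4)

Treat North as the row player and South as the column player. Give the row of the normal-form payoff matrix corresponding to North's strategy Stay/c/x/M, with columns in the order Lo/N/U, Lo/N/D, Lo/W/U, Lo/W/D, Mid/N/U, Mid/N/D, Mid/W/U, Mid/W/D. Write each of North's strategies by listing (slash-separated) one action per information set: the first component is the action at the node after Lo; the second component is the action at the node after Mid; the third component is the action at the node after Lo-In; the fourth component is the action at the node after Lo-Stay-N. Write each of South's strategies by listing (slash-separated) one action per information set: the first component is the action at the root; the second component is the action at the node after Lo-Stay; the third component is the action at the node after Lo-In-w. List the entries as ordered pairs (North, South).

(-1,0) (-1,0) (1,-2) (1,-2) (2,4) (2,4) (2,4) (2,4)

vs Lo/N/U: South plays Lo → North plays Stay at [Lo] → South plays N at [Lo-Stay] → North plays M at [Lo-Stay-N] → (-1, 0)
vs Lo/N/D: South plays Lo → North plays Stay at [Lo] → South plays N at [Lo-Stay] → North plays M at [Lo-Stay-N] → (-1, 0)
vs Lo/W/U: South plays Lo → North plays Stay at [Lo] → South plays W at [Lo-Stay] → (1, -2)
vs Lo/W/D: South plays Lo → North plays Stay at [Lo] → South plays W at [Lo-Stay] → (1, -2)
vs Mid/N/U: South plays Mid → North plays c at [Mid] → (2, 4)
vs Mid/N/D: South plays Mid → North plays c at [Mid] → (2, 4)
vs Mid/W/U: South plays Mid → North plays c at [Mid] → (2, 4)
vs Mid/W/D: South plays Mid → North plays c at [Mid] → (2, 4)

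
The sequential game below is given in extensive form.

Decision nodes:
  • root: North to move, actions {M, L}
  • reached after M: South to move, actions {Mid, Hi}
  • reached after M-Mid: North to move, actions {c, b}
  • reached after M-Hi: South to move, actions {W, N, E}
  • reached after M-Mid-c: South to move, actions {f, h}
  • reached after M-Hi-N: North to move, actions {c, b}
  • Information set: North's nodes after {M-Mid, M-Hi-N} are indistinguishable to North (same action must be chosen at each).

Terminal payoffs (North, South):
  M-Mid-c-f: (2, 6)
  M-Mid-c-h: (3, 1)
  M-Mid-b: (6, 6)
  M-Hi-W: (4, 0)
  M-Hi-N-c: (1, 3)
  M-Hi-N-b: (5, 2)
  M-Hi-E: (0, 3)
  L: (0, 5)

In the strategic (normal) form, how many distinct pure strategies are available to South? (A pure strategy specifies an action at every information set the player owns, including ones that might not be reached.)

South owns the node after M with actions {Mid, Hi} — two choices.
South owns the node after M-Hi with actions {W, N, E} — three choices.
South owns the node after M-Mid-c with actions {f, h} — two choices.
A pure strategy fixes one action at each information set independently, so the count is the product 2 × 3 × 2 = 12.

12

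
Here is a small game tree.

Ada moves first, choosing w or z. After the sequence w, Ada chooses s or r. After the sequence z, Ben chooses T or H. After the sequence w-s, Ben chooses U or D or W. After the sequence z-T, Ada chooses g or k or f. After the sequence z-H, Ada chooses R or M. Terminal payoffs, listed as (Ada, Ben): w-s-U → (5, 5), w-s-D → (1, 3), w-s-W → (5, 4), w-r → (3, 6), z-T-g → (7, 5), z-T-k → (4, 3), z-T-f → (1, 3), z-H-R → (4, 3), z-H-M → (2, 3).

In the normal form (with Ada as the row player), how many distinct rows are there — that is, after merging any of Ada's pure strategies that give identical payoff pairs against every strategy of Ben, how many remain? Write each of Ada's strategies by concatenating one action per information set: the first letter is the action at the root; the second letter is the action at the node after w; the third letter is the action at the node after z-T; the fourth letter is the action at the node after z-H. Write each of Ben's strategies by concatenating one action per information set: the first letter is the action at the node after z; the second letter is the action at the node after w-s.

Ada has 24 pure strategies: wsgR, wsgM, wskR, wskM, wsfR, wsfM, wrgR, wrgM, wrkR, wrkM, wrfR, wrfM, zsgR, zsgM, zskR, zskM, zsfR, zsfM, zrgR, zrgM, zrkR, zrkM, zrfR, zrfM. Columns: TU, TD, TW, HU, HD, HW.
{wsgR, wsgM, wskR, wskM, wsfR, wsfM} → row (5,5) (1,3) (5,4) (5,5) (1,3) (5,4)
{wrgR, wrgM, wrkR, wrkM, wrfR, wrfM} → row (3,6) (3,6) (3,6) (3,6) (3,6) (3,6)
{zsgR, zrgR} → row (7,5) (7,5) (7,5) (4,3) (4,3) (4,3)
{zsgM, zrgM} → row (7,5) (7,5) (7,5) (2,3) (2,3) (2,3)
{zskR, zrkR} → row (4,3) (4,3) (4,3) (4,3) (4,3) (4,3)
{zskM, zrkM} → row (4,3) (4,3) (4,3) (2,3) (2,3) (2,3)
{zsfR, zrfR} → row (1,3) (1,3) (1,3) (4,3) (4,3) (4,3)
{zsfM, zrfM} → row (1,3) (1,3) (1,3) (2,3) (2,3) (2,3)
That's 8 distinct rows out of 24 strategies.

8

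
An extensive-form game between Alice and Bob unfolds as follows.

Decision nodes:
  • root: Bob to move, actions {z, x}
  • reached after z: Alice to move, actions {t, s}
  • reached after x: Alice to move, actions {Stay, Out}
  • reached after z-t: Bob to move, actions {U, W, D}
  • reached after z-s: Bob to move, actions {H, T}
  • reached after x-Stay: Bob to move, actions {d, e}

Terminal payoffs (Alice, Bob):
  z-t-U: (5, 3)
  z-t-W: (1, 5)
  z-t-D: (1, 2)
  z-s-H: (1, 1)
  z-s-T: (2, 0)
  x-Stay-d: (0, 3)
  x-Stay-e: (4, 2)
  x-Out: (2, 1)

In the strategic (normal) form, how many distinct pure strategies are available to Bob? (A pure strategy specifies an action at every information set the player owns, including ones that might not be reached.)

Bob owns the root with actions {z, x} — two choices.
Bob owns the node after z-t with actions {U, W, D} — three choices.
Bob owns the node after z-s with actions {H, T} — two choices.
Bob owns the node after x-Stay with actions {d, e} — two choices.
A pure strategy fixes one action at each information set independently, so the count is the product 2 × 3 × 2 × 2 = 24.
(For reference, Alice has 4 pure strategies, giving a 24×4 normal-form matrix.)

24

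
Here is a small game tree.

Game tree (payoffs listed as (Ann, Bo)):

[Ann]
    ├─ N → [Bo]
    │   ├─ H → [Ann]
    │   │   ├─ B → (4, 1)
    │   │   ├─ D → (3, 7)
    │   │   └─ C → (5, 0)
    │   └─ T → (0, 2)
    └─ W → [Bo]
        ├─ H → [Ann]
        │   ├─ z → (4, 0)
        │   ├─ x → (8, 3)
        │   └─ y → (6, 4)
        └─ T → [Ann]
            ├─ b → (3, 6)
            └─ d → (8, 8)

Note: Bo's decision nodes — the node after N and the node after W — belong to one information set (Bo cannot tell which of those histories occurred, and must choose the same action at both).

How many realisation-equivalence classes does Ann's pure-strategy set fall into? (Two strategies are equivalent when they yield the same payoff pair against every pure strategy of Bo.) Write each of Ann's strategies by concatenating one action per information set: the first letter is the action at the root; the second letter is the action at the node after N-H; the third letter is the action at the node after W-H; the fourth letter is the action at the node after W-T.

Ann has 36 pure strategies: NBzb, NBzd, NBxb, NBxd, NByb, NByd, NDzb, NDzd, NDxb, NDxd, NDyb, NDyd, NCzb, NCzd, NCxb, NCxd, NCyb, NCyd, WBzb, WBzd, WBxb, WBxd, WByb, WByd, WDzb, WDzd, WDxb, WDxd, WDyb, WDyd, WCzb, WCzd, WCxb, WCxd, WCyb, WCyd. Columns: H, T.
{NBzb, NBzd, NBxb, NBxd, NByb, NByd} → row (4,1) (0,2)
{NDzb, NDzd, NDxb, NDxd, NDyb, NDyd} → row (3,7) (0,2)
{NCzb, NCzd, NCxb, NCxd, NCyb, NCyd} → row (5,0) (0,2)
{WBzb, WDzb, WCzb} → row (4,0) (3,6)
{WBzd, WDzd, WCzd} → row (4,0) (8,8)
{WBxb, WDxb, WCxb} → row (8,3) (3,6)
{WBxd, WDxd, WCxd} → row (8,3) (8,8)
{WByb, WDyb, WCyb} → row (6,4) (3,6)
{WByd, WDyd, WCyd} → row (6,4) (8,8)
That's 9 distinct rows out of 36 strategies.

9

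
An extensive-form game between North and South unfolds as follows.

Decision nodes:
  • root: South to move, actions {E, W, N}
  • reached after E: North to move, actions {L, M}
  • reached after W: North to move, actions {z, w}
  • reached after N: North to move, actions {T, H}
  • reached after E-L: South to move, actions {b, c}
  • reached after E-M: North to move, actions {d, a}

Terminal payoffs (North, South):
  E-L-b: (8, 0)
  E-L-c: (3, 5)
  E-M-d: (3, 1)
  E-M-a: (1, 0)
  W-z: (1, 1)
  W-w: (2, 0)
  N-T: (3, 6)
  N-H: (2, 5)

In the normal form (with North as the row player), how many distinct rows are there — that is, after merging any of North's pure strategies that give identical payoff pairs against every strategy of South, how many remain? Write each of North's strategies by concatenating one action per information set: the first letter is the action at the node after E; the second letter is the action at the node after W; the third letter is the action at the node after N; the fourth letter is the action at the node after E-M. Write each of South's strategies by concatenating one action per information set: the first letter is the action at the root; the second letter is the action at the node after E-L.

12

North has 16 pure strategies: LzTd, LzTa, LzHd, LzHa, LwTd, LwTa, LwHd, LwHa, MzTd, MzTa, MzHd, MzHa, MwTd, MwTa, MwHd, MwHa. Columns: Eb, Ec, Wb, Wc, Nb, Nc.
{LzTd, LzTa} → row (8,0) (3,5) (1,1) (1,1) (3,6) (3,6)
{LzHd, LzHa} → row (8,0) (3,5) (1,1) (1,1) (2,5) (2,5)
{LwTd, LwTa} → row (8,0) (3,5) (2,0) (2,0) (3,6) (3,6)
{LwHd, LwHa} → row (8,0) (3,5) (2,0) (2,0) (2,5) (2,5)
{MzTd} → row (3,1) (3,1) (1,1) (1,1) (3,6) (3,6)
{MzTa} → row (1,0) (1,0) (1,1) (1,1) (3,6) (3,6)
{MzHd} → row (3,1) (3,1) (1,1) (1,1) (2,5) (2,5)
{MzHa} → row (1,0) (1,0) (1,1) (1,1) (2,5) (2,5)
{MwTd} → row (3,1) (3,1) (2,0) (2,0) (3,6) (3,6)
{MwTa} → row (1,0) (1,0) (2,0) (2,0) (3,6) (3,6)
{MwHd} → row (3,1) (3,1) (2,0) (2,0) (2,5) (2,5)
{MwHa} → row (1,0) (1,0) (2,0) (2,0) (2,5) (2,5)
That's 12 distinct rows out of 16 strategies.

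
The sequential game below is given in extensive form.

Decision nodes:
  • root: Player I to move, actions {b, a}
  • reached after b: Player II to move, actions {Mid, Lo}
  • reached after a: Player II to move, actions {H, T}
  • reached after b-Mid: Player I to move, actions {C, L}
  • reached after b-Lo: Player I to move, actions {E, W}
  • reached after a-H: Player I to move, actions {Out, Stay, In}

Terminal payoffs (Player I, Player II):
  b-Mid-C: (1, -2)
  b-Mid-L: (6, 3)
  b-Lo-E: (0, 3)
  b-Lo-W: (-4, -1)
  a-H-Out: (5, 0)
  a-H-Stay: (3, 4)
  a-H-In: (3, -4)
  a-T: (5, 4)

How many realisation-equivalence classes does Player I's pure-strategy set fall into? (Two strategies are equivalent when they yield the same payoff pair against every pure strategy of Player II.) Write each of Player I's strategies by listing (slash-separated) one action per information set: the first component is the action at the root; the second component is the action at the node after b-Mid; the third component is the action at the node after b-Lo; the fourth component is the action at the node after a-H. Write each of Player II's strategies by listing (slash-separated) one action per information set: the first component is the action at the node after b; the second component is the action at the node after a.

7

Player I has 24 pure strategies: b/C/E/Out, b/C/E/Stay, b/C/E/In, b/C/W/Out, b/C/W/Stay, b/C/W/In, b/L/E/Out, b/L/E/Stay, b/L/E/In, b/L/W/Out, b/L/W/Stay, b/L/W/In, a/C/E/Out, a/C/E/Stay, a/C/E/In, a/C/W/Out, a/C/W/Stay, a/C/W/In, a/L/E/Out, a/L/E/Stay, a/L/E/In, a/L/W/Out, a/L/W/Stay, a/L/W/In. Columns: Mid/H, Mid/T, Lo/H, Lo/T.
{b/C/E/Out, b/C/E/Stay, b/C/E/In} → row (1,-2) (1,-2) (0,3) (0,3)
{b/C/W/Out, b/C/W/Stay, b/C/W/In} → row (1,-2) (1,-2) (-4,-1) (-4,-1)
{b/L/E/Out, b/L/E/Stay, b/L/E/In} → row (6,3) (6,3) (0,3) (0,3)
{b/L/W/Out, b/L/W/Stay, b/L/W/In} → row (6,3) (6,3) (-4,-1) (-4,-1)
{a/C/E/Out, a/C/W/Out, a/L/E/Out, a/L/W/Out} → row (5,0) (5,4) (5,0) (5,4)
{a/C/E/Stay, a/C/W/Stay, a/L/E/Stay, a/L/W/Stay} → row (3,4) (5,4) (3,4) (5,4)
{a/C/E/In, a/C/W/In, a/L/E/In, a/L/W/In} → row (3,-4) (5,4) (3,-4) (5,4)
That's 7 distinct rows out of 24 strategies.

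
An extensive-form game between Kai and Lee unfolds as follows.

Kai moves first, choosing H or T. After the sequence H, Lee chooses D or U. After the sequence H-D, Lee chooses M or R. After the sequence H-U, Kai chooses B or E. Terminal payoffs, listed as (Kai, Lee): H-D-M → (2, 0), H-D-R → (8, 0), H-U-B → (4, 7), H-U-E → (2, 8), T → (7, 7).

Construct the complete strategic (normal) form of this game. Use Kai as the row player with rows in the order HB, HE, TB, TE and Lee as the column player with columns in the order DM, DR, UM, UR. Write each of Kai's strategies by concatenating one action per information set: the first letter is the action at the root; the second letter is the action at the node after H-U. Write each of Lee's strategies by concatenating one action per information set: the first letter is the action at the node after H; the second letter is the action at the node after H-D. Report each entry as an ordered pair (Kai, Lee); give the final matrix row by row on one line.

HB: (2,0) (8,0) (4,7) (4,7) | HE: (2,0) (8,0) (2,8) (2,8) | TB: (7,7) (7,7) (7,7) (7,7) | TE: (7,7) (7,7) (7,7) (7,7)

Row HB: DM→(2,0), DR→(8,0), UM→(4,7), UR→(4,7)
Row HE: DM→(2,0), DR→(8,0), UM→(2,8), UR→(2,8)
Row TB: DM→(7,7), DR→(7,7), UM→(7,7), UR→(7,7)
Row TE: DM→(7,7), DR→(7,7), UM→(7,7), UR→(7,7)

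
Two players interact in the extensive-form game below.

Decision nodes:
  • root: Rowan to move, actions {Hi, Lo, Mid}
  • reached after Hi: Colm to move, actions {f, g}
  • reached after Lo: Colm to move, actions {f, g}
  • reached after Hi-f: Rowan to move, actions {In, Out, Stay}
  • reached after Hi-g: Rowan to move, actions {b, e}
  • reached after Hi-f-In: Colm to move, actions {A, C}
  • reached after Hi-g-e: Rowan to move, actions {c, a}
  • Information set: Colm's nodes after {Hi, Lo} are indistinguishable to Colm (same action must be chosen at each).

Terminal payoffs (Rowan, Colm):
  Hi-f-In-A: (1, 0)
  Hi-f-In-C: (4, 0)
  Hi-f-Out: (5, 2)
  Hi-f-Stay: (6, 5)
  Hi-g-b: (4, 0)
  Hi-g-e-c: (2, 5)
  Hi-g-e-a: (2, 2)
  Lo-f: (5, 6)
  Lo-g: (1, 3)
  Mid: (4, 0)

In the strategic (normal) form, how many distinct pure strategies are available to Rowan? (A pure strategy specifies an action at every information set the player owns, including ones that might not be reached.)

36

Rowan owns the root with actions {Hi, Lo, Mid} — three choices.
Rowan owns the node after Hi-f with actions {In, Out, Stay} — three choices.
Rowan owns the node after Hi-g with actions {b, e} — two choices.
Rowan owns the node after Hi-g-e with actions {c, a} — two choices.
A pure strategy fixes one action at each information set independently, so the count is the product 3 × 3 × 2 × 2 = 36.
(For reference, Colm has 4 pure strategies, giving a 36×4 normal-form matrix.)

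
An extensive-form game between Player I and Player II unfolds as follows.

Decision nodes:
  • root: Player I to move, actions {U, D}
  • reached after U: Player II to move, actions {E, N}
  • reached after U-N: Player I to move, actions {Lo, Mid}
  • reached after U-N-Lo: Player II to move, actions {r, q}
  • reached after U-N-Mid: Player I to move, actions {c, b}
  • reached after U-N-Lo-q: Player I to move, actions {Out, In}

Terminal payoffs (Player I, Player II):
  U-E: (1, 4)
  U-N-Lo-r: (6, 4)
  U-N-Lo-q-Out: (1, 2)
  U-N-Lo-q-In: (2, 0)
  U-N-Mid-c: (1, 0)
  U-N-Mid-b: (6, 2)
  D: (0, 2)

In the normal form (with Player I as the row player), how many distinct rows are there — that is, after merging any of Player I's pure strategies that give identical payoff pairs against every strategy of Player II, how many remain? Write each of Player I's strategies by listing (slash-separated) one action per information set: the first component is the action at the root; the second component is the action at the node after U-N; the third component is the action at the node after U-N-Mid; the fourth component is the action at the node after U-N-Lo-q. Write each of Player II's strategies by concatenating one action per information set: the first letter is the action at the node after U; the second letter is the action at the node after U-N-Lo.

Player I has 16 pure strategies: U/Lo/c/Out, U/Lo/c/In, U/Lo/b/Out, U/Lo/b/In, U/Mid/c/Out, U/Mid/c/In, U/Mid/b/Out, U/Mid/b/In, D/Lo/c/Out, D/Lo/c/In, D/Lo/b/Out, D/Lo/b/In, D/Mid/c/Out, D/Mid/c/In, D/Mid/b/Out, D/Mid/b/In. Columns: Er, Eq, Nr, Nq.
{U/Lo/c/Out, U/Lo/b/Out} → row (1,4) (1,4) (6,4) (1,2)
{U/Lo/c/In, U/Lo/b/In} → row (1,4) (1,4) (6,4) (2,0)
{U/Mid/c/Out, U/Mid/c/In} → row (1,4) (1,4) (1,0) (1,0)
{U/Mid/b/Out, U/Mid/b/In} → row (1,4) (1,4) (6,2) (6,2)
{D/Lo/c/Out, D/Lo/c/In, D/Lo/b/Out, D/Lo/b/In, D/Mid/c/Out, D/Mid/c/In, D/Mid/b/Out, D/Mid/b/In} → row (0,2) (0,2) (0,2) (0,2)
That's 5 distinct rows out of 16 strategies.

5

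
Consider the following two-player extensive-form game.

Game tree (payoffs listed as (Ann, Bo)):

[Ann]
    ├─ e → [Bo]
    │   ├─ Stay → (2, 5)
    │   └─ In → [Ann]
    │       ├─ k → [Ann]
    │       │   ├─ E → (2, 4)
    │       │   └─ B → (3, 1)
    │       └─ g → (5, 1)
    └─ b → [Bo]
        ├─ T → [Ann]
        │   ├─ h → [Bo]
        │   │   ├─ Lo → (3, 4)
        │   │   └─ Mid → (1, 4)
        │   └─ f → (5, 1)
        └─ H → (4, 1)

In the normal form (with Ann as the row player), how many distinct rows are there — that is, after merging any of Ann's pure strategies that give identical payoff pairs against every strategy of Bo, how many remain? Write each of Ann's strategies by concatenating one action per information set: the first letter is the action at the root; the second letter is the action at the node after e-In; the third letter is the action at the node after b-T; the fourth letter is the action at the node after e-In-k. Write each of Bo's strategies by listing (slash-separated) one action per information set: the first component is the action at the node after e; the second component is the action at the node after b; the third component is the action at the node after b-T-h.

5

Ann has 16 pure strategies: ekhE, ekhB, ekfE, ekfB, eghE, eghB, egfE, egfB, bkhE, bkhB, bkfE, bkfB, bghE, bghB, bgfE, bgfB. Columns: Stay/T/Lo, Stay/T/Mid, Stay/H/Lo, Stay/H/Mid, In/T/Lo, In/T/Mid, In/H/Lo, In/H/Mid.
{ekhE, ekfE} → row (2,5) (2,5) (2,5) (2,5) (2,4) (2,4) (2,4) (2,4)
{ekhB, ekfB} → row (2,5) (2,5) (2,5) (2,5) (3,1) (3,1) (3,1) (3,1)
{eghE, eghB, egfE, egfB} → row (2,5) (2,5) (2,5) (2,5) (5,1) (5,1) (5,1) (5,1)
{bkhE, bkhB, bghE, bghB} → row (3,4) (1,4) (4,1) (4,1) (3,4) (1,4) (4,1) (4,1)
{bkfE, bkfB, bgfE, bgfB} → row (5,1) (5,1) (4,1) (4,1) (5,1) (5,1) (4,1) (4,1)
That's 5 distinct rows out of 16 strategies.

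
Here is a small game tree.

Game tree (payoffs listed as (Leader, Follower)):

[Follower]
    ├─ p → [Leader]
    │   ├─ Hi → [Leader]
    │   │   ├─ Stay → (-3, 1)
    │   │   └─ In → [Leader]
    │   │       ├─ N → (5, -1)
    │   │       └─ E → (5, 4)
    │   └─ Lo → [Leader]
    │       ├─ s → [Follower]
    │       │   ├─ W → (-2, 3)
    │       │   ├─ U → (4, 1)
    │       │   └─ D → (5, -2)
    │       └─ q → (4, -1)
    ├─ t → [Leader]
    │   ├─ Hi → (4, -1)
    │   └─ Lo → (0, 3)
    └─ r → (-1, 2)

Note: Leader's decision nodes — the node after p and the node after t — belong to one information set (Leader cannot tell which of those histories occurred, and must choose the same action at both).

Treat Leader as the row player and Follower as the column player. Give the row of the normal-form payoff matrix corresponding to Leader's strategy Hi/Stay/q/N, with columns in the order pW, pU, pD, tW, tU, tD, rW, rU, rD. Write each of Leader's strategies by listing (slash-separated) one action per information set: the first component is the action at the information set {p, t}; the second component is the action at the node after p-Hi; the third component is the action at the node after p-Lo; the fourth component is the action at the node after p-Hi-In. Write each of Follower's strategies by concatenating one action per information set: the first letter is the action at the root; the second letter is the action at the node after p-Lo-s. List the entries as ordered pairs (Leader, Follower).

(-3,1) (-3,1) (-3,1) (4,-1) (4,-1) (4,-1) (-1,2) (-1,2) (-1,2)

vs pW: Follower plays p → Leader plays Hi at [p] → Leader plays Stay at [p-Hi] → (-3, 1)
vs pU: Follower plays p → Leader plays Hi at [p] → Leader plays Stay at [p-Hi] → (-3, 1)
vs pD: Follower plays p → Leader plays Hi at [p] → Leader plays Stay at [p-Hi] → (-3, 1)
vs tW: Follower plays t → Leader plays Hi at [t] → (4, -1)
vs tU: Follower plays t → Leader plays Hi at [t] → (4, -1)
vs tD: Follower plays t → Leader plays Hi at [t] → (4, -1)
vs rW: Follower plays r → (-1, 2)
vs rU: Follower plays r → (-1, 2)
vs rD: Follower plays r → (-1, 2)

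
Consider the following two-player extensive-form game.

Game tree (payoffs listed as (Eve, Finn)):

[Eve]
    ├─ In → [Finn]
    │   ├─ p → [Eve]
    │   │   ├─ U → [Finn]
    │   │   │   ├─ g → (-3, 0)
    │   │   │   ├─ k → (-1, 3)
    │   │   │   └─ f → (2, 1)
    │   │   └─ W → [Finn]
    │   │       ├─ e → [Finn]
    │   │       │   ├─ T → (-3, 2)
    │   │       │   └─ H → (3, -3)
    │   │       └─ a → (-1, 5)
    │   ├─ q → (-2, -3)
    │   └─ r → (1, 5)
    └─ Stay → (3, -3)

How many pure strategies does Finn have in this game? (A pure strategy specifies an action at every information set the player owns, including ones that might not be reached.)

Finn owns the node after In with actions {p, q, r} — three choices.
Finn owns the node after In-p-U with actions {g, k, f} — three choices.
Finn owns the node after In-p-W with actions {e, a} — two choices.
Finn owns the node after In-p-W-e with actions {T, H} — two choices.
A pure strategy fixes one action at each information set independently, so the count is the product 3 × 3 × 2 × 2 = 36.

36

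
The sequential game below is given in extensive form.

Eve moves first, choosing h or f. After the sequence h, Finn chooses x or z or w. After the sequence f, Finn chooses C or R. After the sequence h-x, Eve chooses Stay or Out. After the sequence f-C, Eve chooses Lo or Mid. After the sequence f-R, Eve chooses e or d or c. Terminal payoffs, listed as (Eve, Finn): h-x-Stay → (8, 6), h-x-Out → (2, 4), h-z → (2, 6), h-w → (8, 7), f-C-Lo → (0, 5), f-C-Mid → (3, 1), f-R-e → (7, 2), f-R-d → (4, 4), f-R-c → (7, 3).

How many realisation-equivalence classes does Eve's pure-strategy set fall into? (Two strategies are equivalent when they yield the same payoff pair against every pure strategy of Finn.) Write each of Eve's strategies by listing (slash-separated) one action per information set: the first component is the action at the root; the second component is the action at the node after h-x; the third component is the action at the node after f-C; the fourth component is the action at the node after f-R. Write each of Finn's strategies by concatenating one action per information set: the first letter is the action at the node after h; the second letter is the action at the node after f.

Eve has 24 pure strategies: h/Stay/Lo/e, h/Stay/Lo/d, h/Stay/Lo/c, h/Stay/Mid/e, h/Stay/Mid/d, h/Stay/Mid/c, h/Out/Lo/e, h/Out/Lo/d, h/Out/Lo/c, h/Out/Mid/e, h/Out/Mid/d, h/Out/Mid/c, f/Stay/Lo/e, f/Stay/Lo/d, f/Stay/Lo/c, f/Stay/Mid/e, f/Stay/Mid/d, f/Stay/Mid/c, f/Out/Lo/e, f/Out/Lo/d, f/Out/Lo/c, f/Out/Mid/e, f/Out/Mid/d, f/Out/Mid/c. Columns: xC, xR, zC, zR, wC, wR.
{h/Stay/Lo/e, h/Stay/Lo/d, h/Stay/Lo/c, h/Stay/Mid/e, h/Stay/Mid/d, h/Stay/Mid/c} → row (8,6) (8,6) (2,6) (2,6) (8,7) (8,7)
{h/Out/Lo/e, h/Out/Lo/d, h/Out/Lo/c, h/Out/Mid/e, h/Out/Mid/d, h/Out/Mid/c} → row (2,4) (2,4) (2,6) (2,6) (8,7) (8,7)
{f/Stay/Lo/e, f/Out/Lo/e} → row (0,5) (7,2) (0,5) (7,2) (0,5) (7,2)
{f/Stay/Lo/d, f/Out/Lo/d} → row (0,5) (4,4) (0,5) (4,4) (0,5) (4,4)
{f/Stay/Lo/c, f/Out/Lo/c} → row (0,5) (7,3) (0,5) (7,3) (0,5) (7,3)
{f/Stay/Mid/e, f/Out/Mid/e} → row (3,1) (7,2) (3,1) (7,2) (3,1) (7,2)
{f/Stay/Mid/d, f/Out/Mid/d} → row (3,1) (4,4) (3,1) (4,4) (3,1) (4,4)
{f/Stay/Mid/c, f/Out/Mid/c} → row (3,1) (7,3) (3,1) (7,3) (3,1) (7,3)
That's 8 distinct rows out of 24 strategies.

8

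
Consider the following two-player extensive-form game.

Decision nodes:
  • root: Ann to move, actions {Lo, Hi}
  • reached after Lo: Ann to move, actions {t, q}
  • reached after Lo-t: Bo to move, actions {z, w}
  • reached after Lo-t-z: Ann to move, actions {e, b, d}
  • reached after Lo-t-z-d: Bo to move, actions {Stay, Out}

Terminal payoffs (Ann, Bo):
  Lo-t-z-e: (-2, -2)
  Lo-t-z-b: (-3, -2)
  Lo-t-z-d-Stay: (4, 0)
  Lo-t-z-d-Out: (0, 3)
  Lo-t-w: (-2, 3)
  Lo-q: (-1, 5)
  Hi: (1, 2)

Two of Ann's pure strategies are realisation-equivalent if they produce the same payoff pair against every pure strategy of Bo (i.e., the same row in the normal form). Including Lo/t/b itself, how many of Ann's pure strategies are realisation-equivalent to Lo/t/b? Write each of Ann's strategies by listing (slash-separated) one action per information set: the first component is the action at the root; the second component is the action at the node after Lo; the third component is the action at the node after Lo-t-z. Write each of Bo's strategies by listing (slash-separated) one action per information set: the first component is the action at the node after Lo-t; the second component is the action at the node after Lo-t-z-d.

1

Row for Lo/t/b (columns z/Stay, z/Out, w/Stay, w/Out): (-3,-2) (-3,-2) (-2,3) (-2,3).
Every one of Ann's information sets is on the play path for some reply by Bo when Ann follows Lo/t/b.
Changing the action at any of them therefore changes at least one column, so only Lo/t/b itself gives this row.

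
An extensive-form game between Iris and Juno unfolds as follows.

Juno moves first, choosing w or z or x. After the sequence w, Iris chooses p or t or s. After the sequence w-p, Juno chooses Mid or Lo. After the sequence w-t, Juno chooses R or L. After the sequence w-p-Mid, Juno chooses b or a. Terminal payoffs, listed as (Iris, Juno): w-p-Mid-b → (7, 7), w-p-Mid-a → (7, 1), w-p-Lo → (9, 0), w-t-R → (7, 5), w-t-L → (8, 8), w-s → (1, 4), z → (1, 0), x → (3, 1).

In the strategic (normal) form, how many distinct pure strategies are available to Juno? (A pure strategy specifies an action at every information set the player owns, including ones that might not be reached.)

24

Juno owns the root with actions {w, z, x} — three choices.
Juno owns the node after w-p with actions {Mid, Lo} — two choices.
Juno owns the node after w-t with actions {R, L} — two choices.
Juno owns the node after w-p-Mid with actions {b, a} — two choices.
A pure strategy fixes one action at each information set independently, so the count is the product 3 × 2 × 2 × 2 = 24.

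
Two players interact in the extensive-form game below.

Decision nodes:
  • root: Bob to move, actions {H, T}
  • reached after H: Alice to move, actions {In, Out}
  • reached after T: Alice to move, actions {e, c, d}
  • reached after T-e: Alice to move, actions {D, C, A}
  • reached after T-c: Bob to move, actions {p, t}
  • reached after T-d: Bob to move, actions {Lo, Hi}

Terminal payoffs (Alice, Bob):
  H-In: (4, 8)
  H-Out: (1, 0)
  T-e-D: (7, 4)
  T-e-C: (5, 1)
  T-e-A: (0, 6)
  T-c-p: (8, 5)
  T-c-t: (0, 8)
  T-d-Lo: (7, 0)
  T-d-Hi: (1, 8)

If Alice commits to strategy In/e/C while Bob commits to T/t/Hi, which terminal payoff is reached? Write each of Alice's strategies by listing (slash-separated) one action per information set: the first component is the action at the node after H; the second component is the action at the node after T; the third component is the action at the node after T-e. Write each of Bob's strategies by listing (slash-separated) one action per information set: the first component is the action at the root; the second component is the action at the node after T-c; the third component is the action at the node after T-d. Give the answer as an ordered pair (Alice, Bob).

Trace the play path from the root:
  Bob plays T
  Alice plays e at [T]
  Alice plays C at [T-e]
→ terminal payoff (5, 1).
(Alice's choice at the node after H is never reached on this path, so it doesn't affect the outcome.)

(5, 1)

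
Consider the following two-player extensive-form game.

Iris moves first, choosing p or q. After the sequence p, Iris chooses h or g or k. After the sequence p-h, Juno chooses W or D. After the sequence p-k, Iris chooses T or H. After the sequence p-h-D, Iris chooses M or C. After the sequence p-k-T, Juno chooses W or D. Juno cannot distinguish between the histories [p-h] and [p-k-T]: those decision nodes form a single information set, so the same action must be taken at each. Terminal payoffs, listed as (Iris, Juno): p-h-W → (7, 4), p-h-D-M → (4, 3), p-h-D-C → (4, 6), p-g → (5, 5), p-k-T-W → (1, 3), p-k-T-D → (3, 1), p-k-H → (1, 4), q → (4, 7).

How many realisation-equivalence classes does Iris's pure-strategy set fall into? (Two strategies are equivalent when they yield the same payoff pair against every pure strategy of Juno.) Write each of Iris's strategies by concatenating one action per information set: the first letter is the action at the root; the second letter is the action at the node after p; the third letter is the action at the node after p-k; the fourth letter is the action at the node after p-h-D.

6

Iris has 24 pure strategies: phTM, phTC, phHM, phHC, pgTM, pgTC, pgHM, pgHC, pkTM, pkTC, pkHM, pkHC, qhTM, qhTC, qhHM, qhHC, qgTM, qgTC, qgHM, qgHC, qkTM, qkTC, qkHM, qkHC. Columns: W, D.
{phTM, phHM} → row (7,4) (4,3)
{phTC, phHC} → row (7,4) (4,6)
{pgTM, pgTC, pgHM, pgHC} → row (5,5) (5,5)
{pkTM, pkTC} → row (1,3) (3,1)
{pkHM, pkHC} → row (1,4) (1,4)
{qhTM, qhTC, qhHM, qhHC, qgTM, qgTC, qgHM, qgHC, qkTM, qkTC, qkHM, qkHC} → row (4,7) (4,7)
That's 6 distinct rows out of 24 strategies.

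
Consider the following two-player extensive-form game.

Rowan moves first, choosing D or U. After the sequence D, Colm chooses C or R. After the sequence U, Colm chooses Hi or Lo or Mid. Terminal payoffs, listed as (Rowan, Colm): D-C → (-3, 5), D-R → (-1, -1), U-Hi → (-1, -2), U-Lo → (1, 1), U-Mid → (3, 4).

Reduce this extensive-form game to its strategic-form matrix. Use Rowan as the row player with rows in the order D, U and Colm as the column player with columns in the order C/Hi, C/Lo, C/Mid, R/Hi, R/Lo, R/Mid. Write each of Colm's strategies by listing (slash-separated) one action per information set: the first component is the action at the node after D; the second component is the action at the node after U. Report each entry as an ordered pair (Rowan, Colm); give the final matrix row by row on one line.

Row D: C/Hi→(-3,5), C/Lo→(-3,5), C/Mid→(-3,5), R/Hi→(-1,-1), R/Lo→(-1,-1), R/Mid→(-1,-1)
Row U: C/Hi→(-1,-2), C/Lo→(1,1), C/Mid→(3,4), R/Hi→(-1,-2), R/Lo→(1,1), R/Mid→(3,4)

D: (-3,5) (-3,5) (-3,5) (-1,-1) (-1,-1) (-1,-1) | U: (-1,-2) (1,1) (3,4) (-1,-2) (1,1) (3,4)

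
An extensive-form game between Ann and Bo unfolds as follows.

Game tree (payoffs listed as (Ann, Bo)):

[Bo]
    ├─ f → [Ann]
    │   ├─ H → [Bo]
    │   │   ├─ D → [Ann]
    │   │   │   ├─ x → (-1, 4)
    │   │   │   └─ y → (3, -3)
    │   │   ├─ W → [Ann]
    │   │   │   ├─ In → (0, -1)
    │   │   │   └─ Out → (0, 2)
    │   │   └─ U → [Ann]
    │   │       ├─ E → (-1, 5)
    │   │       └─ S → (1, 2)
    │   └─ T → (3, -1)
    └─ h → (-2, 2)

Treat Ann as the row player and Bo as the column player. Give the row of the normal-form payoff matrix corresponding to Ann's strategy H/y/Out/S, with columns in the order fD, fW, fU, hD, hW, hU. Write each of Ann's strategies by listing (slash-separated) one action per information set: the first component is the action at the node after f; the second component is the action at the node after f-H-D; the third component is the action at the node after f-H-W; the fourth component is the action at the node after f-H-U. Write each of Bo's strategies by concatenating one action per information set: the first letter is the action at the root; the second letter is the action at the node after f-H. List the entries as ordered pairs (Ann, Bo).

(3,-3) (0,2) (1,2) (-2,2) (-2,2) (-2,2)

vs fD: Bo plays f → Ann plays H at [f] → Bo plays D at [f-H] → Ann plays y at [f-H-D] → (3, -3)
vs fW: Bo plays f → Ann plays H at [f] → Bo plays W at [f-H] → Ann plays Out at [f-H-W] → (0, 2)
vs fU: Bo plays f → Ann plays H at [f] → Bo plays U at [f-H] → Ann plays S at [f-H-U] → (1, 2)
vs hD: Bo plays h → (-2, 2)
vs hW: Bo plays h → (-2, 2)
vs hU: Bo plays h → (-2, 2)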